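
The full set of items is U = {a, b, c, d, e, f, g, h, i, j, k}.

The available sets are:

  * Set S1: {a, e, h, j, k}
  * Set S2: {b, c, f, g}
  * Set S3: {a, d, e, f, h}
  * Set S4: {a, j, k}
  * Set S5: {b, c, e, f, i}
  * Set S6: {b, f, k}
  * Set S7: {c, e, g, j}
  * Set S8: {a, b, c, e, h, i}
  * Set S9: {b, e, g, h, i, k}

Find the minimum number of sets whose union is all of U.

3

S3, S7, and S9 cover everything between them: the union {a, b, c, d, e, f, g, h, i, j, k} is all of U.
Only S3 contains d, so S3 is forced; the remaining 6 items need at least 2 more sets (each remaining set adds at most 4) — so at least 3 sets are needed, and 3 is optimal.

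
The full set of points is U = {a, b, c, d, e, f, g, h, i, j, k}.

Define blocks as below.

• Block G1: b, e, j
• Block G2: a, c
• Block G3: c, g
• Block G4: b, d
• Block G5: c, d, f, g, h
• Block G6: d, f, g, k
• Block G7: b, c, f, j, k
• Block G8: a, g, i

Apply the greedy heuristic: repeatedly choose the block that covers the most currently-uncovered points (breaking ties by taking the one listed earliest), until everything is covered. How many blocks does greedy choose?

Greedy: pick G5 (covers 5 new) → pick G1 (covers 3 new) → pick G8 (covers 2 new) → pick G6 (covers 1 new). Total picks: 4.

4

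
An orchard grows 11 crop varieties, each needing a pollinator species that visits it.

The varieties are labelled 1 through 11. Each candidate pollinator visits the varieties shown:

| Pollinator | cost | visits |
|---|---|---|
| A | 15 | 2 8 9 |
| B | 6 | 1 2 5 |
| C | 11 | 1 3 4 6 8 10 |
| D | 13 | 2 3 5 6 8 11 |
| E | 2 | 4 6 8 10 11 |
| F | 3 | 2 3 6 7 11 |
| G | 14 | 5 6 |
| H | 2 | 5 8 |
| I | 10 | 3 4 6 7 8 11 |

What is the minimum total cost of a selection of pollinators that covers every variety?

26

A, B, E, F together cover every variety (A ∪ B ∪ E ∪ F = {1, 2, 3, 4, 5, 6, 7, 8, 9, 10, 11}); total cost 15 + 6 + 2 + 3 = 26.
The greedy pick E, F, H, B, A costs 28; no covering selection beats 26.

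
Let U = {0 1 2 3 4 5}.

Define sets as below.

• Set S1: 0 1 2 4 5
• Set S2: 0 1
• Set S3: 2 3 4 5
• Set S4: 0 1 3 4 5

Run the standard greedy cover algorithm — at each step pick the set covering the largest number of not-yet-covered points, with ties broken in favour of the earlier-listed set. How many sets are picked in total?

Greedy: pick S1 (covers 5 new) → pick S3 (covers 1 new). Total picks: 2.

2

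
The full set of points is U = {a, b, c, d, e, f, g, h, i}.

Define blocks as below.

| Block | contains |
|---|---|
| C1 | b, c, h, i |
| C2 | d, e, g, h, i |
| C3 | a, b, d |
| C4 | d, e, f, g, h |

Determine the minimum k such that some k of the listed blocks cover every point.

Take {C1, C3, C4}. Their union is {a, b, c, d, e, f, g, h, i}, which is all 9 points.
Only C3 contains a, so C3 is forced; the remaining 6 points need at least 2 more blocks (each remaining block adds at most 4) — so at least 3 blocks are needed, and 3 is optimal.

3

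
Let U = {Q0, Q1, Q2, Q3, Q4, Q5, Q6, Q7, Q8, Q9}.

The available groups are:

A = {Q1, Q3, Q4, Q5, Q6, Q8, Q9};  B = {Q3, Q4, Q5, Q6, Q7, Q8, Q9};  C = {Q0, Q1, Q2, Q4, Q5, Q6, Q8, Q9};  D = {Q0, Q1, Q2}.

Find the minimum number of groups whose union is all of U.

B and C cover everything between them: the union {Q0, Q1, Q2, Q3, Q4, Q5, Q6, Q7, Q8, Q9} is all of U.
No single group has all 10 items (the largest, C, has 8), so 2 is optimal.

2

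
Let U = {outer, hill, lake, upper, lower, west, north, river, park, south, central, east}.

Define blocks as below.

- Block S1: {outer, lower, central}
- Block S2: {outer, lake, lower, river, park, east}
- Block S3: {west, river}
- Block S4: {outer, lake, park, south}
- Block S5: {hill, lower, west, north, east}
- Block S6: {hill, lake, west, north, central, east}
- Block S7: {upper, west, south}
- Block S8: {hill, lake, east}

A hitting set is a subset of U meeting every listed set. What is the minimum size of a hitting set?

3

H = {outer, lake, west} meets every block (each contains at least one member of H), and |H| = 3.
The blocks S1, S3, S8 are pairwise disjoint, so any hitting set needs a separate point for each — at least 3. Hence 3 is optimal.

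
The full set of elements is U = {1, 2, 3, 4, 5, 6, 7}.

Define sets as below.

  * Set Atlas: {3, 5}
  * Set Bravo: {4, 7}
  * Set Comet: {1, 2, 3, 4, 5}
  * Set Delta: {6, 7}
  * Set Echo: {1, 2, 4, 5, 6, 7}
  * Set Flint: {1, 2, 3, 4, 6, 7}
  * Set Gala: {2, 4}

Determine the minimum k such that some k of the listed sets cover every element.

Atlas and Flint together: Atlas ∪ Flint = {1, 2, 3, 4, 5, 6, 7} — every element is covered.
No single set has all 7 elements (the largest, Echo, has 6), so 2 is optimal.

2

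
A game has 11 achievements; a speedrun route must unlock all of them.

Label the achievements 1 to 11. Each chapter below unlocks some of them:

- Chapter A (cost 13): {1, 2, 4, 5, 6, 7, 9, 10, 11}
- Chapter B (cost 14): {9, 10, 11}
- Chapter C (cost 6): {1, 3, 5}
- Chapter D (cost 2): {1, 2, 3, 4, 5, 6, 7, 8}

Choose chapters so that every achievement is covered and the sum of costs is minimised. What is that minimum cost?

A, D together cover every achievement (A ∪ D = {1, 2, 3, 4, 5, 6, 7, 8, 9, 10, 11}); total cost 13 + 2 = 15.
No covering selection has total cost below 15.

15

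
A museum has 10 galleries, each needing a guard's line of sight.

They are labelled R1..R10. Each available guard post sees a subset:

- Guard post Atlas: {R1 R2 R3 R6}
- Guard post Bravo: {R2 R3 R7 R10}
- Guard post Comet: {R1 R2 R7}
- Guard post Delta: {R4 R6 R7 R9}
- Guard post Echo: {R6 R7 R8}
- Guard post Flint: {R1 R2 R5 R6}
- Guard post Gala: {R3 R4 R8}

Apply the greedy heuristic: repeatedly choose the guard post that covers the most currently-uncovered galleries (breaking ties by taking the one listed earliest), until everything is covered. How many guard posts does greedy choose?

Greedy: pick Atlas (covers 4 new) → pick Delta (covers 3 new) → pick Bravo (covers 1 new) → pick Echo (covers 1 new) → pick Flint (covers 1 new). Total picks: 5.
(The true minimum cover uses only 4 guard posts, so greedy is not optimal here.)

5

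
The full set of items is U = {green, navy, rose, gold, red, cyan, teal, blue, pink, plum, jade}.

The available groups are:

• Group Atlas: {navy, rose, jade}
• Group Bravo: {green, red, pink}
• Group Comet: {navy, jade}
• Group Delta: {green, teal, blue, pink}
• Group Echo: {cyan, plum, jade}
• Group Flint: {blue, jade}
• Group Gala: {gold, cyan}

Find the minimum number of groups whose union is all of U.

Take {Atlas, Bravo, Delta, Echo, Gala}. Their union is {green, navy, rose, gold, red, cyan, teal, blue, pink, plum, jade}, which is all 11 items.
No 4 of the 7 groups cover everything (all 35 combinations miss at least one item), so 5 is optimal.

5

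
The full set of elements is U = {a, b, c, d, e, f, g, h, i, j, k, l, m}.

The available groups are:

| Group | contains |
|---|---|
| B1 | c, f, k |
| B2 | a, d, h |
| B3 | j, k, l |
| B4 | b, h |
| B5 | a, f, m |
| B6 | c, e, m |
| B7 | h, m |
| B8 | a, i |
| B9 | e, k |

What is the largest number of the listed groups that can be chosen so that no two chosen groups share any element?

B3, B4, B6, B8 are pairwise disjoint (B3={j,k,l}; B4={b,h}; B6={c,e,m}; B8={a,i}).
Every remaining group overlaps one of these, and no 5 of the listed groups are pairwise disjoint, so 4 is the maximum.

4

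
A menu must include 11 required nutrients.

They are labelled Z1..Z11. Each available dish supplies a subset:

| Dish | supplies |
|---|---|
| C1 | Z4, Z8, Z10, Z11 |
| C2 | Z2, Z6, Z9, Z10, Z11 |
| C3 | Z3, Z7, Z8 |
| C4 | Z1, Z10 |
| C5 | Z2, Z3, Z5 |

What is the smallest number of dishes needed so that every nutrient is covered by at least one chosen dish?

5

C1 and C2 and C3 and C4 and C5 together: C1 ∪ C2 ∪ C3 ∪ C4 ∪ C5 = {Z1, Z2, Z3, Z4, Z5, Z6, Z7, Z8, Z9, Z10, Z11} — every nutrient is covered.
No 4 of the 5 dishes cover everything (all 5 combinations miss at least one nutrient), so 5 is optimal.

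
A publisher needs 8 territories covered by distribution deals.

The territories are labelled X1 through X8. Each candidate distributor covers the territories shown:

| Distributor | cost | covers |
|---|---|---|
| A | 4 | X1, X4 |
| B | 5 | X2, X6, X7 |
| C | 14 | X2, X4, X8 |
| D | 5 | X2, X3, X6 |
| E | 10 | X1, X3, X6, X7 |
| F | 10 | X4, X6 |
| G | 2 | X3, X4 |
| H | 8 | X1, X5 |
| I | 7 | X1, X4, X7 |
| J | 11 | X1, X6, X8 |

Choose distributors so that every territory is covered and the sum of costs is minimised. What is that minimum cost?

B, G, H, J together cover every territory (B ∪ G ∪ H ∪ J = {X1, X2, X3, X4, X5, X6, X7, X8}); total cost 5 + 2 + 8 + 11 = 26.
The greedy pick G, B, A, H, J costs 30; no covering selection beats 26.

26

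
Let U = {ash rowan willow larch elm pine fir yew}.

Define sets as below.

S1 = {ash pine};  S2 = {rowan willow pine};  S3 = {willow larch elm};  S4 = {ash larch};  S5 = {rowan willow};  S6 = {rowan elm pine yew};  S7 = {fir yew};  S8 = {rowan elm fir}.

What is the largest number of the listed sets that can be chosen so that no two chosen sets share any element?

S1, S5, S7 are pairwise disjoint (S1={ash,pine}; S5={rowan,willow}; S7={fir,yew}).
Every remaining set overlaps one of these, and no 4 of the listed sets are pairwise disjoint, so 3 is the maximum.

3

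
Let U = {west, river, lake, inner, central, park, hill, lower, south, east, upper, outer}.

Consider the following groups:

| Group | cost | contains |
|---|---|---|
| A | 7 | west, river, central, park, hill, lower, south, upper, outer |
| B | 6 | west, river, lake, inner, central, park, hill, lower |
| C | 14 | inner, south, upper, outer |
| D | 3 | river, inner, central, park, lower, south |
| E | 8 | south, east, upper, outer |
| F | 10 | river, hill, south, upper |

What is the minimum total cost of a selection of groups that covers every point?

14

B, E together cover every point (B ∪ E = {west, river, lake, inner, central, park, hill, lower, south, east, upper, outer}); total cost 6 + 8 = 14.
The greedy pick D, A, B, E costs 24; no covering selection beats 14.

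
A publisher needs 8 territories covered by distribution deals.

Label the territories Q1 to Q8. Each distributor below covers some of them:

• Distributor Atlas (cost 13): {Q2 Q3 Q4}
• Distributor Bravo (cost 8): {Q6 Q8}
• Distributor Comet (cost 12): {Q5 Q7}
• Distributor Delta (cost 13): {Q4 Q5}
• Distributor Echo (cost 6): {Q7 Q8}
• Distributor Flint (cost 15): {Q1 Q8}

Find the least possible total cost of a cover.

Atlas, Bravo, Comet, Flint together cover every territory (Atlas ∪ Bravo ∪ Comet ∪ Flint = {Q1, Q2, Q3, Q4, Q5, Q6, Q7, Q8}); total cost 13 + 8 + 12 + 15 = 48.
The greedy pick Echo, Atlas, Bravo, Comet, Flint costs 54; no covering selection beats 48.

48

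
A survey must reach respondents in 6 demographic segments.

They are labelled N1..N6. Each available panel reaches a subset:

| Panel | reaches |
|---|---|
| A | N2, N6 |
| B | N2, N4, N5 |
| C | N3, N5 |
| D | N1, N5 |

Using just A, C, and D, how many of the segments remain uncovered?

Union of A, C, D = {N1, N2, N3, N5, N6}.
Not covered: N4 — 1 segment.

1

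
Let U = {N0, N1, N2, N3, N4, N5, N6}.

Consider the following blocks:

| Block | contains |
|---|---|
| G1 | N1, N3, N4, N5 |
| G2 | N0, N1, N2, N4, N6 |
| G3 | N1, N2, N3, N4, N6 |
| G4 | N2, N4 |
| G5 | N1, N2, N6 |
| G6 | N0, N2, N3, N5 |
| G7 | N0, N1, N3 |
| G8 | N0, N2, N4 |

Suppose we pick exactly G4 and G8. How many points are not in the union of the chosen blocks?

Union of G4, G8 = {N0, N2, N4}.
Not covered: N1, N3, N5, N6 — 4 points.

4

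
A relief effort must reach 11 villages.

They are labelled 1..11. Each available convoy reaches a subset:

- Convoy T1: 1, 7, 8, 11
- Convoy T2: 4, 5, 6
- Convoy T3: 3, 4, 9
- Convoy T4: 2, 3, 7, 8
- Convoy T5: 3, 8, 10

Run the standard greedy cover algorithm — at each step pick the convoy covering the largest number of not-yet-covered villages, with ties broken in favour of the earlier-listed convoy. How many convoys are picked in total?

5

Greedy: pick T1 (covers 4 new) → pick T2 (covers 3 new) → pick T3 (covers 2 new) → pick T4 (covers 1 new) → pick T5 (covers 1 new). Total picks: 5.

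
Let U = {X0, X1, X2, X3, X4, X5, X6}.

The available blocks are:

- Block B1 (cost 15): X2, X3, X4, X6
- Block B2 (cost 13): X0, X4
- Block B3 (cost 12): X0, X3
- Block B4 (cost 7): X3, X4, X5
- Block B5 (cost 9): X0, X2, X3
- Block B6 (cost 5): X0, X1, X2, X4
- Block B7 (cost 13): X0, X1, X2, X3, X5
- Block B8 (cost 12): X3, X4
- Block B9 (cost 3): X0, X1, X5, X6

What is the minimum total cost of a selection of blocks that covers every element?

15

B4, B6, B9 together cover every element (B4 ∪ B6 ∪ B9 = {X0, X1, X2, X3, X4, X5, X6}); total cost 7 + 5 + 3 = 15.
No covering selection has total cost below 15.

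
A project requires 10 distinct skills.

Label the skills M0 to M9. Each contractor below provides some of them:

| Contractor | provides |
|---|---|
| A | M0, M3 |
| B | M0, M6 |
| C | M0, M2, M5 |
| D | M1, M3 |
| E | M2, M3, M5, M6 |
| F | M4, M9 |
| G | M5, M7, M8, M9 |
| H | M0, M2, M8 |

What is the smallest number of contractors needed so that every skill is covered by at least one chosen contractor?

C and D and E and F and G together: C ∪ D ∪ E ∪ F ∪ G = {M0, M1, M2, M3, M4, M5, M6, M7, M8, M9} — every skill is covered.
No 4 of the 8 contractors cover everything (all 70 combinations miss at least one skill), so 5 is optimal.

5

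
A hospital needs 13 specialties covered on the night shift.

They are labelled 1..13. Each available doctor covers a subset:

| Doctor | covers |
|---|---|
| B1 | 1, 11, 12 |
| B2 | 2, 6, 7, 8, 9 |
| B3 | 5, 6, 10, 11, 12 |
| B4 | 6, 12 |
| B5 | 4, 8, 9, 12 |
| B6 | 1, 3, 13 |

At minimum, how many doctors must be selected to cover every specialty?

Take {B2, B3, B5, B6}. Their union is {1, 2, 3, 4, 5, 6, 7, 8, 9, 10, 11, 12, 13}, which is all 13 specialties.
Only B5 contains 4, so B5 is forced; the remaining 9 specialties need at least 3 more doctors (each remaining doctor adds at most 4) — so at least 4 doctors are needed, and 4 is optimal.

4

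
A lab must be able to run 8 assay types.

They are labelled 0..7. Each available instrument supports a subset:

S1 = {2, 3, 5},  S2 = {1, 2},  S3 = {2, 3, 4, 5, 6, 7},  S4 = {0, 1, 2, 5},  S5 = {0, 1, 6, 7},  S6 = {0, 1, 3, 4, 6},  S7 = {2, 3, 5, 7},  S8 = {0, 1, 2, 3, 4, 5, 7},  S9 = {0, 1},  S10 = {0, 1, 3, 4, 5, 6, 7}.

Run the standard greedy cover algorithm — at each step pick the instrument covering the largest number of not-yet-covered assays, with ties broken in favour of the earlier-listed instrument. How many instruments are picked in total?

2

Greedy: pick S8 (covers 7 new) → pick S3 (covers 1 new). Total picks: 2.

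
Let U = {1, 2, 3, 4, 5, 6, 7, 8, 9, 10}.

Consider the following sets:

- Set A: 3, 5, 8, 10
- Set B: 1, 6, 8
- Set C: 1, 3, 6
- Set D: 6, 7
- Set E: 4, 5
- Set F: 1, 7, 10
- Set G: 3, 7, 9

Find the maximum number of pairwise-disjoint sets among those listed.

3

B, E, G are pairwise disjoint (B={1,6,8}; E={4,5}; G={3,7,9}).
Every remaining set overlaps one of these, and no 4 of the listed sets are pairwise disjoint, so 3 is the maximum.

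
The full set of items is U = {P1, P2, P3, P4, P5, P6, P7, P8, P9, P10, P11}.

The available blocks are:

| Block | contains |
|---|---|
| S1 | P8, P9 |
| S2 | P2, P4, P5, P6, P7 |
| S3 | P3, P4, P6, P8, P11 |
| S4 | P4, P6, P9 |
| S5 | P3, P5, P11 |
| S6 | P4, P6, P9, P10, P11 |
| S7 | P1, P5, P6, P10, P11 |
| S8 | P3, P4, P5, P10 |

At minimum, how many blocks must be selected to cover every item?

S2, S3, S4, and S7 cover everything between them: the union {P1, P2, P3, P4, P5, P6, P7, P8, P9, P10, P11} is all of U.
No 3 of the 8 blocks cover everything (all 56 combinations miss at least one item), so 4 is optimal.

4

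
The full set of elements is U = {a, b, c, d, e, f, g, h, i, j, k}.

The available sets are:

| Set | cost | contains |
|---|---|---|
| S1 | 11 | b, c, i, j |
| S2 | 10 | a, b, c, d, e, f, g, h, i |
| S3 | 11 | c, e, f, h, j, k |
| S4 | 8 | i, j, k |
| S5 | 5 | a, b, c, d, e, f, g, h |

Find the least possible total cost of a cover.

S4, S5 together cover every element (S4 ∪ S5 = {a, b, c, d, e, f, g, h, i, j, k}); total cost 8 + 5 = 13.
No covering selection has total cost below 13.

13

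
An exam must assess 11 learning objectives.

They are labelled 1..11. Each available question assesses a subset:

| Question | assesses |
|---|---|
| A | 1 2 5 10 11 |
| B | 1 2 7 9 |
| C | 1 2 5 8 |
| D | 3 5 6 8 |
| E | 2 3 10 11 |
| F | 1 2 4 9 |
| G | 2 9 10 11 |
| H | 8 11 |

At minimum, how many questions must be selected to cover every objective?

4

B and D and E and F together: B ∪ D ∪ E ∪ F = {1, 2, 3, 4, 5, 6, 7, 8, 9, 10, 11} — every objective is covered.
No 3 of the 8 questions cover everything (all 56 combinations miss at least one objective), so 4 is optimal.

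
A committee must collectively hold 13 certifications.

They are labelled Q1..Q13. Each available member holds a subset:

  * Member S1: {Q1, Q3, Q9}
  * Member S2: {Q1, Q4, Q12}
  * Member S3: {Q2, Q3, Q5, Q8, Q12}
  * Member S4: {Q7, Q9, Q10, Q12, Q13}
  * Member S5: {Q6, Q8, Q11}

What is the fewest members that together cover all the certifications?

S2 and S3 and S4 and S5 together: S2 ∪ S3 ∪ S4 ∪ S5 = {Q1, Q2, Q3, Q4, Q5, Q6, Q7, Q8, Q9, Q10, Q11, Q12, Q13} — every certification is covered.
Only S2 contains Q4, so S2 is forced; the remaining 10 certifications need at least 3 more members (each remaining member adds at most 4) — so at least 4 members are needed, and 4 is optimal.

4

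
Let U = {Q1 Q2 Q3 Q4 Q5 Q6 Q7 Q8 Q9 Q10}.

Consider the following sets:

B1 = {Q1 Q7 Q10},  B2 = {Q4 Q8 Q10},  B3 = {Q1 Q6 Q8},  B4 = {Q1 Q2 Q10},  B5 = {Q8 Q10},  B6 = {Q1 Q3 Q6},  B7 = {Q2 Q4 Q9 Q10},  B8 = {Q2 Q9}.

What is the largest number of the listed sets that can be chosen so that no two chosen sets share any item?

3

B5, B6, B8 are pairwise disjoint (B5={Q8,Q10}; B6={Q1,Q3,Q6}; B8={Q2,Q9}).
Every remaining set overlaps one of these, and no 4 of the listed sets are pairwise disjoint, so 3 is the maximum.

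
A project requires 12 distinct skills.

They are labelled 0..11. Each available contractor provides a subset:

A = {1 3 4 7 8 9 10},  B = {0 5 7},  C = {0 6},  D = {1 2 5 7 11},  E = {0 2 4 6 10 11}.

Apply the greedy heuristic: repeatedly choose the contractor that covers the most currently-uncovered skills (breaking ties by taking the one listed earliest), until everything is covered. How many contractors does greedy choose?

3

Greedy: pick A (covers 7 new) → pick E (covers 4 new) → pick B (covers 1 new). Total picks: 3.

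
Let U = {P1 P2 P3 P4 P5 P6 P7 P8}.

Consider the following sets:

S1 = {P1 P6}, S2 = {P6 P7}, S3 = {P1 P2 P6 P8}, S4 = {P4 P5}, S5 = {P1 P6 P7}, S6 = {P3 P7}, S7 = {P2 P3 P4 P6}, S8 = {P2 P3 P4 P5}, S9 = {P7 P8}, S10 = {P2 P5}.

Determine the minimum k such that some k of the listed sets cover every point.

Take {S3, S5, S8}. Their union is {P1, P2, P3, P4, P5, P6, P7, P8}, which is all 8 points.
No 2 of the 10 sets cover everything (all 45 combinations miss at least one point), so 3 is optimal.

3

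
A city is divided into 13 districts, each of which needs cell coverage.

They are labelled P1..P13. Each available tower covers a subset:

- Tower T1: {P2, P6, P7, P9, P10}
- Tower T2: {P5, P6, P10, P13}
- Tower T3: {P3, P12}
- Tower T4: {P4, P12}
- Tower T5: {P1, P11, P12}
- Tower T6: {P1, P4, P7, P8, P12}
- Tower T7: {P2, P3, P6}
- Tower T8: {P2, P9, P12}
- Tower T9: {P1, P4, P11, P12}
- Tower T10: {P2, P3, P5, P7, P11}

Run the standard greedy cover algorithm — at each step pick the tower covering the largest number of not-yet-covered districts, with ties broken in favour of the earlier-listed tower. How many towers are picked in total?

Greedy: pick T1 (covers 5 new) → pick T6 (covers 4 new) → pick T10 (covers 3 new) → pick T2 (covers 1 new). Total picks: 4.

4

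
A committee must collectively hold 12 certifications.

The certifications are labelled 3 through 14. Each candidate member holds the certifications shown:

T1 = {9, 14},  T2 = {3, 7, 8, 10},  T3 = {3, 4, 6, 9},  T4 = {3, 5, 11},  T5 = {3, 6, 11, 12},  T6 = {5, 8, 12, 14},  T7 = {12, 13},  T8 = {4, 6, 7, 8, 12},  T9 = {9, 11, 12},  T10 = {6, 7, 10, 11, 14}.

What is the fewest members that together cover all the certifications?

4

T3 and T6 and T7 and T10 together: T3 ∪ T6 ∪ T7 ∪ T10 = {3, 4, 5, 6, 7, 8, 9, 10, 11, 12, 13, 14} — every certification is covered.
No 3 of the 10 members cover everything (all 120 combinations miss at least one certification), so 4 is optimal.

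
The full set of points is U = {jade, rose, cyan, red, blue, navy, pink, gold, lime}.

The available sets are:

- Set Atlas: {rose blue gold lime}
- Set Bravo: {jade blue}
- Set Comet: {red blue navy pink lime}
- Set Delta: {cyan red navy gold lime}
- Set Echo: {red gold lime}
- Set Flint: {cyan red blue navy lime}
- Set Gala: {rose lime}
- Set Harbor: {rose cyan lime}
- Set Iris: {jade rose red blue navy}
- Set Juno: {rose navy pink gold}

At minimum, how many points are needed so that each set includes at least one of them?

3

Take H = {blue, navy, lime}. Each listed set contains at least one of these, so H is a hitting set of size 3.
No choice of 2 points meets every set, so 3 is the minimum.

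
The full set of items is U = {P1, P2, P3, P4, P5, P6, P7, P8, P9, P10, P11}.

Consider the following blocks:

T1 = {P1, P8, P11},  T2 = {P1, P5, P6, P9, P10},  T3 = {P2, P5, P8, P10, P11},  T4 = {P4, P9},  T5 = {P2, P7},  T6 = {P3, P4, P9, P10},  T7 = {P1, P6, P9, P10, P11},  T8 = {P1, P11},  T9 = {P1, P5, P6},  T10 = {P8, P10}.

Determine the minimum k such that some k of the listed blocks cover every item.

T2, T3, T5, and T6 cover everything between them: the union {P1, P2, P3, P4, P5, P6, P7, P8, P9, P10, P11} is all of U.
No 3 of the 10 blocks cover everything (all 120 combinations miss at least one item), so 4 is optimal.

4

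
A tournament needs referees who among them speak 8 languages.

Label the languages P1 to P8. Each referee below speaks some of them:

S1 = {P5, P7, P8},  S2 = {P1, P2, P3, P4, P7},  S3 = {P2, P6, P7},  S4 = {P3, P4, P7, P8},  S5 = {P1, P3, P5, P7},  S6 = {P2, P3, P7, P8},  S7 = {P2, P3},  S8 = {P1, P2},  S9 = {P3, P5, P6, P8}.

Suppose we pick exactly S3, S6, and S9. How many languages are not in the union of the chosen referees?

2

Union of S3, S6, S9 = {P2, P3, P5, P6, P7, P8}.
Not covered: P1, P4 — 2 languages.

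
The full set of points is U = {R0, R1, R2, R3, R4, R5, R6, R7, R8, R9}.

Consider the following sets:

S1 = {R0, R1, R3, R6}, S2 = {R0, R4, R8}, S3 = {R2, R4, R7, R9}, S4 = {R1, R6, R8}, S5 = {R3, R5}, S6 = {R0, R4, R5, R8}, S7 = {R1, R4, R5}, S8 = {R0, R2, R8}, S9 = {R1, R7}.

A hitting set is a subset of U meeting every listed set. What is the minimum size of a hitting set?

4

The 4 points {R0, R5, R6, R7} hit every set.
No choice of 3 points meets every set, so 4 is the minimum.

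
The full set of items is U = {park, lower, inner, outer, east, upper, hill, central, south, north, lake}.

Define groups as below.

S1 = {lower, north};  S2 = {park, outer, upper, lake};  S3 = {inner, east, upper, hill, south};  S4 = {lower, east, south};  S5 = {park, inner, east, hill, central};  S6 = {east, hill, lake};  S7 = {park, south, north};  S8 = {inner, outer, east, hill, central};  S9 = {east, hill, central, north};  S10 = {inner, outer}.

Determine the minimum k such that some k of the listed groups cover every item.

4

S2 and S4 and S8 and S9 together: S2 ∪ S4 ∪ S8 ∪ S9 = {park, lower, inner, outer, east, upper, hill, central, south, north, lake} — every item is covered.
No 3 of the 10 groups cover everything (all 120 combinations miss at least one item), so 4 is optimal.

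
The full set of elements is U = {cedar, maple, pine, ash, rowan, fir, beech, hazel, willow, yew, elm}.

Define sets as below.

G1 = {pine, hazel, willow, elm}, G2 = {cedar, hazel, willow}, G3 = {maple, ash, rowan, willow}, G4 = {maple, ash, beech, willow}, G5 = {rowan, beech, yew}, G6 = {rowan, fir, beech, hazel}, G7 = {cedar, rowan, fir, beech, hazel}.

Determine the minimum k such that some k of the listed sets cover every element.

G1 and G4 and G5 and G7 together: G1 ∪ G4 ∪ G5 ∪ G7 = {cedar, maple, pine, ash, rowan, fir, beech, hazel, willow, yew, elm} — every element is covered.
No 3 of the 7 sets cover everything (all 35 combinations miss at least one element), so 4 is optimal.

4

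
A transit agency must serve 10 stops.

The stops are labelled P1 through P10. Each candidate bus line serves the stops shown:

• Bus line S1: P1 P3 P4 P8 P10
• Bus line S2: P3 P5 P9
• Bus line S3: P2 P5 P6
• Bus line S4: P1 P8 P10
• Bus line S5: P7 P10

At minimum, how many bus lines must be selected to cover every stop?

4

S1 and S2 and S3 and S5 together: S1 ∪ S2 ∪ S3 ∪ S5 = {P1, P2, P3, P4, P5, P6, P7, P8, P9, P10} — every stop is covered.
No 3 of the 5 bus lines cover everything (all 10 combinations miss at least one stop), so 4 is optimal.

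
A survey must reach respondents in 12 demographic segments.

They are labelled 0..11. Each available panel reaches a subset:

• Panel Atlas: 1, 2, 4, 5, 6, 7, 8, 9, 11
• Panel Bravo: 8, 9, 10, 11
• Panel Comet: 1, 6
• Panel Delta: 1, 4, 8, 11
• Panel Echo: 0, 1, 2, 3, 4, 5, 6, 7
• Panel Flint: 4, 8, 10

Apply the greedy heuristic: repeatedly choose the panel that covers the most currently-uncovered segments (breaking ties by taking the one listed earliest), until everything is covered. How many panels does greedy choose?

Greedy: pick Atlas (covers 9 new) → pick Echo (covers 2 new) → pick Bravo (covers 1 new). Total picks: 3.
(The true minimum cover uses only 2 panels, so greedy is not optimal here.)

3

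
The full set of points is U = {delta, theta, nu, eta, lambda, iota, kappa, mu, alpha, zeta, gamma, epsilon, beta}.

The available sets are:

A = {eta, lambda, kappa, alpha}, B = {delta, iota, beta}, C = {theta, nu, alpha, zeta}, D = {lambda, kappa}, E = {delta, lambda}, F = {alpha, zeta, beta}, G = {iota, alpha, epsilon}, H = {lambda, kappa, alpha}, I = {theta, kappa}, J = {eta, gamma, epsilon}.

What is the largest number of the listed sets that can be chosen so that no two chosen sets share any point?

4

E, F, I, J are pairwise disjoint (E={delta,lambda}; F={alpha,zeta,beta}; I={theta,kappa}; J={eta,gamma,epsilon}).
Every remaining set overlaps one of these, and no 5 of the listed sets are pairwise disjoint, so 4 is the maximum.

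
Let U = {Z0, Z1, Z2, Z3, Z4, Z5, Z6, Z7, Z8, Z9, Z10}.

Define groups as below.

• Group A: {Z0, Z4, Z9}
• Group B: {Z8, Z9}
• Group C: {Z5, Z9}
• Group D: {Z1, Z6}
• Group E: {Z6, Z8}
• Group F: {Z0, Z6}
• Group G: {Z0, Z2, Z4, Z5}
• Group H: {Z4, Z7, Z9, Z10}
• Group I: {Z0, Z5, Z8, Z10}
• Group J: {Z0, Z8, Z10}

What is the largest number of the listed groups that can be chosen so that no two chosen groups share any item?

C, D, J are pairwise disjoint (C={Z5,Z9}; D={Z1,Z6}; J={Z0,Z8,Z10}).
Every remaining group overlaps one of these, and no 4 of the listed groups are pairwise disjoint, so 3 is the maximum.

3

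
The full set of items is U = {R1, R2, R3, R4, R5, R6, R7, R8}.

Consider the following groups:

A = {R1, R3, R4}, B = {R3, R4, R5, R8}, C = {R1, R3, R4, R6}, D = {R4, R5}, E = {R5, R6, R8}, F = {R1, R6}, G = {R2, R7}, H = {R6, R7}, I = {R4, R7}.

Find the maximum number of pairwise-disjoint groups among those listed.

A, E, G are pairwise disjoint (A={R1,R3,R4}; E={R5,R6,R8}; G={R2,R7}).
Every remaining group overlaps one of these, and no 4 of the listed groups are pairwise disjoint, so 3 is the maximum.

3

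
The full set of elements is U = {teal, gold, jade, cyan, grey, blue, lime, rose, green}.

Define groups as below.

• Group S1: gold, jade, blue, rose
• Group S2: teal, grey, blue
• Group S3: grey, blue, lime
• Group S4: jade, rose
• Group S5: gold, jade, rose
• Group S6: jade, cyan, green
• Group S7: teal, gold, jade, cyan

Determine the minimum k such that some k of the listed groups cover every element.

4

Take {S3, S5, S6, S7}. Their union is {teal, gold, jade, cyan, grey, blue, lime, rose, green}, which is all 9 elements.
No 3 of the 7 groups cover everything (all 35 combinations miss at least one element), so 4 is optimal.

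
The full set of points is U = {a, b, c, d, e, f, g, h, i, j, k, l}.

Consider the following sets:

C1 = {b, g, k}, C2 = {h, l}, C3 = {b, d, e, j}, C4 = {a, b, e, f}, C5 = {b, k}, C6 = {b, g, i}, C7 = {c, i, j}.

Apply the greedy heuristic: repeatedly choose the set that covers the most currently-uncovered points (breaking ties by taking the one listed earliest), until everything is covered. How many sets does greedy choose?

Greedy: pick C3 (covers 4 new) → pick C1 (covers 2 new) → pick C2 (covers 2 new) → pick C4 (covers 2 new) → pick C7 (covers 2 new). Total picks: 5.

5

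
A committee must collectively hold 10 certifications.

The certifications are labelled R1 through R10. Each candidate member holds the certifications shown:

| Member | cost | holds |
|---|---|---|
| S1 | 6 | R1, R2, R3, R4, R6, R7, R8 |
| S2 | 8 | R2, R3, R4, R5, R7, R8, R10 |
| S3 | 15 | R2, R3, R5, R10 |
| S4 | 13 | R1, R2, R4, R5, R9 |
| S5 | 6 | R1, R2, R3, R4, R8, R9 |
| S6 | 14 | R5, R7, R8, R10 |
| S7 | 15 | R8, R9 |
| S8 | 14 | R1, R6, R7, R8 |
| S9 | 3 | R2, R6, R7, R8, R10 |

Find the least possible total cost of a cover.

17

S2, S5, S9 together cover every certification (S2 ∪ S5 ∪ S9 = {R1, R2, R3, R4, R5, R6, R7, R8, R9, R10}); total cost 8 + 6 + 3 = 17.
No covering selection has total cost below 17.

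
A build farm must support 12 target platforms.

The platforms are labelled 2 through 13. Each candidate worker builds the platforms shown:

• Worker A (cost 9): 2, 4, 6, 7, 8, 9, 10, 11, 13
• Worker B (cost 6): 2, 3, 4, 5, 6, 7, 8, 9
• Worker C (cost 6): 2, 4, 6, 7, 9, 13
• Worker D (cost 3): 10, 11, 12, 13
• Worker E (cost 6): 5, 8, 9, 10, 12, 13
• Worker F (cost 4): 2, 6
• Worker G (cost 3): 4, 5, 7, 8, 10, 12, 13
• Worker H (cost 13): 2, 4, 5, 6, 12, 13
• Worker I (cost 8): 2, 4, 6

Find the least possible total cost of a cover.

9

B, D together cover every platform (B ∪ D = {2, 3, 4, 5, 6, 7, 8, 9, 10, 11, 12, 13}); total cost 6 + 3 = 9.
The greedy pick G, B, D costs 12; no covering selection beats 9.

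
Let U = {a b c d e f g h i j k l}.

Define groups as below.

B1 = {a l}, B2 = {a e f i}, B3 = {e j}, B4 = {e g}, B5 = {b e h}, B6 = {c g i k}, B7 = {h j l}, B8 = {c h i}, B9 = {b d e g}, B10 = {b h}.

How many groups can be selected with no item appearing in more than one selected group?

B1, B3, B6, B10 are pairwise disjoint (B1={a,l}; B3={e,j}; B6={c,g,i,k}; B10={b,h}).
Every remaining group overlaps one of these, and no 5 of the listed groups are pairwise disjoint, so 4 is the maximum.

4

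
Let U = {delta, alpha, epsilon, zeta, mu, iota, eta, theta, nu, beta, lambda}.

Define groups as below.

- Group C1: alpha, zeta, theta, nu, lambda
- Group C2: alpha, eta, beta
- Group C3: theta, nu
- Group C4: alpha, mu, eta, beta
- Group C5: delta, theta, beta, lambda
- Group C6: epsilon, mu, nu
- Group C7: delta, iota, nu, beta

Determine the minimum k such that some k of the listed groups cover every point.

Take {C1, C4, C6, C7}. Their union is {delta, alpha, epsilon, zeta, mu, iota, eta, theta, nu, beta, lambda}, which is all 11 points.
No 3 of the 7 groups cover everything (all 35 combinations miss at least one point), so 4 is optimal.

4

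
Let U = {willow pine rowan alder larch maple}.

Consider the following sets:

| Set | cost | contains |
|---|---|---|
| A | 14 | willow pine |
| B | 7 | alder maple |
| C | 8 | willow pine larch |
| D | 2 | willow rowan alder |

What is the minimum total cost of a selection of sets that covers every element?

B, C, D together cover every element (B ∪ C ∪ D = {willow, pine, rowan, alder, larch, maple}); total cost 7 + 8 + 2 = 17.
No covering selection has total cost below 17.

17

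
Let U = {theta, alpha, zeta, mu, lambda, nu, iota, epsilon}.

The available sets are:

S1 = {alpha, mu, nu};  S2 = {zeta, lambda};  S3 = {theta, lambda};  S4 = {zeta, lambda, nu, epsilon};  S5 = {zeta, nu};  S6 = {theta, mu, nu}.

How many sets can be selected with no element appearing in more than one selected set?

S1, S3 are pairwise disjoint (S1={alpha,mu,nu}; S3={theta,lambda}).
Every remaining set overlaps one of these, and no 3 of the listed sets are pairwise disjoint, so 2 is the maximum.

2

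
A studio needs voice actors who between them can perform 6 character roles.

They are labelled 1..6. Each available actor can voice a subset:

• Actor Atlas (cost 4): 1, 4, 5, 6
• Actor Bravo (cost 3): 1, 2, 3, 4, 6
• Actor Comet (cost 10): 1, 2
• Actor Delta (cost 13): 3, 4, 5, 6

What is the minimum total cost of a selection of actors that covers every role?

7

Atlas, Bravo together cover every role (Atlas ∪ Bravo = {1, 2, 3, 4, 5, 6}); total cost 4 + 3 = 7.
No covering selection has total cost below 7.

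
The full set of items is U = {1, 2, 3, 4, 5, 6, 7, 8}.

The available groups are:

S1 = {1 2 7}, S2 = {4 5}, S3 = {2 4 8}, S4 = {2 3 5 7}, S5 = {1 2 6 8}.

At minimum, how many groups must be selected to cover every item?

Take {S3, S4, S5}. Their union is {1, 2, 3, 4, 5, 6, 7, 8}, which is all 8 items.
Only S4 contains 3, so S4 is forced; the remaining 4 items need at least 2 more groups (each remaining group adds at most 3) — so at least 3 groups are needed, and 3 is optimal.

3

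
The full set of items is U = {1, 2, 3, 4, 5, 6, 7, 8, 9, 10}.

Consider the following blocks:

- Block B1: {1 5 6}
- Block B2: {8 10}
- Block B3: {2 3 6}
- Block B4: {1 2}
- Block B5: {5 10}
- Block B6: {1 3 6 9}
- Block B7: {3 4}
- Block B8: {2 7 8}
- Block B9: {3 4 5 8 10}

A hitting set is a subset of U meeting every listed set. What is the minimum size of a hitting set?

4

Take H = {1, 3, 7, 10}. Each listed block contains at least one of these, so H is a hitting set of size 4.
No choice of 3 items meets every block, so 4 is the minimum.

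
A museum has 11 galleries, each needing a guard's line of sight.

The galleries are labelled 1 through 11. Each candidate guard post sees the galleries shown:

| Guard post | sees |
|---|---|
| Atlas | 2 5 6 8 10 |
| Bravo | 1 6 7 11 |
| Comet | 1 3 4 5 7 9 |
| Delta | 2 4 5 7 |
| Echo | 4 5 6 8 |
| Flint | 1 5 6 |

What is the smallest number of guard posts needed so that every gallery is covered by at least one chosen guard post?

3

Atlas and Bravo and Comet together: Atlas ∪ Bravo ∪ Comet = {1, 2, 3, 4, 5, 6, 7, 8, 9, 10, 11} — every gallery is covered.
Only Comet contains 3, so Comet is forced; the remaining 5 galleries need at least 2 more guard posts (each remaining guard post adds at most 4) — so at least 3 guard posts are needed, and 3 is optimal.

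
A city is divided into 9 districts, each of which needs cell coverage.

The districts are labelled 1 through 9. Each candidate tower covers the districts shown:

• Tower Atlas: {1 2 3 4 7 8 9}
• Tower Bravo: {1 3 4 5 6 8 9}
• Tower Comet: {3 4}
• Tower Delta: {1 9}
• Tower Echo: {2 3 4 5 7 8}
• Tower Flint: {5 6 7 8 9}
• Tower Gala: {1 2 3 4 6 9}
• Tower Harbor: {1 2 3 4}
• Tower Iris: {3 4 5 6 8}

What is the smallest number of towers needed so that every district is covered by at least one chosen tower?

Flint and Gala together: Flint ∪ Gala = {1, 2, 3, 4, 5, 6, 7, 8, 9} — every district is covered.
No single tower has all 9 districts (the largest, Atlas, has 7), so 2 is optimal.

2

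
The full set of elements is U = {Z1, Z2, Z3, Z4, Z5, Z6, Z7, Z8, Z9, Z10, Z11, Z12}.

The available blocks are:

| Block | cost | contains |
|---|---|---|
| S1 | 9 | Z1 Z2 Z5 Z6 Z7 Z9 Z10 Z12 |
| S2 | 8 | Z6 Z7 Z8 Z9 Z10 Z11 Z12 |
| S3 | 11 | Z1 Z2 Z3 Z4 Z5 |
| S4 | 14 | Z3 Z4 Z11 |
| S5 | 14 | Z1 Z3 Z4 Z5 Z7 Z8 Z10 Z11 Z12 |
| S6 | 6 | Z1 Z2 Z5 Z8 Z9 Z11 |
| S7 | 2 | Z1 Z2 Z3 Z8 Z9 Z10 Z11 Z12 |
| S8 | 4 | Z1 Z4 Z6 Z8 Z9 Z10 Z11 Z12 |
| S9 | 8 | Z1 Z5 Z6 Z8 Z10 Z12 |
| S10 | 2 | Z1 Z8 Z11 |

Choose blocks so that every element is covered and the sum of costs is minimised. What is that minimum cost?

15

S1, S7, S8 together cover every element (S1 ∪ S7 ∪ S8 = {Z1, Z2, Z3, Z4, Z5, Z6, Z7, Z8, Z9, Z10, Z11, Z12}); total cost 9 + 2 + 4 = 15.
No covering selection has total cost below 15.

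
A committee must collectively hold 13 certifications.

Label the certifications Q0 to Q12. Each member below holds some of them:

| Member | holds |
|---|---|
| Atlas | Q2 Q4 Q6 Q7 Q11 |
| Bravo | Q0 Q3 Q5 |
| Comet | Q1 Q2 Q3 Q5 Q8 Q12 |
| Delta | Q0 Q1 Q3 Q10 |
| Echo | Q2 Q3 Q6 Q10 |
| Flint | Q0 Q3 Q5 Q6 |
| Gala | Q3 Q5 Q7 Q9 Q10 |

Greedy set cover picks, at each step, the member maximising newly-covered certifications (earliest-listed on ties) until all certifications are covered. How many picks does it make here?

4

Greedy: pick Comet (covers 6 new) → pick Atlas (covers 4 new) → pick Delta (covers 2 new) → pick Gala (covers 1 new). Total picks: 4.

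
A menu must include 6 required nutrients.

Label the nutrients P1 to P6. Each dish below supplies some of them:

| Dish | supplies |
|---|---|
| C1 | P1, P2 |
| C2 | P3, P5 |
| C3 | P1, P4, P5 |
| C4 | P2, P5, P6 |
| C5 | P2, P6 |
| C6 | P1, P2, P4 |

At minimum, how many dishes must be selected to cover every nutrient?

3

Take {C2, C3, C4}. Their union is {P1, P2, P3, P4, P5, P6}, which is all 6 nutrients.
Only C2 contains P3, so C2 is forced; the remaining 4 nutrients need at least 2 more dishes (each remaining dish adds at most 3) — so at least 3 dishes are needed, and 3 is optimal.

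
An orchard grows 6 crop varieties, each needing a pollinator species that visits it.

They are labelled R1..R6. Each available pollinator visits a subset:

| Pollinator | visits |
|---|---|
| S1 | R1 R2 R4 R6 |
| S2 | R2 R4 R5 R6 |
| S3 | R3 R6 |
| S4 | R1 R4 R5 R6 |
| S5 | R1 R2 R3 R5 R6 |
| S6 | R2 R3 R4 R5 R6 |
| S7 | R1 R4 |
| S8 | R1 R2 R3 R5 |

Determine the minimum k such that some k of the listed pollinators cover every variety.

2

S6 and S8 together: S6 ∪ S8 = {R1, R2, R3, R4, R5, R6} — every variety is covered.
No single pollinator has all 6 varieties (the largest, S5, has 5), so 2 is optimal.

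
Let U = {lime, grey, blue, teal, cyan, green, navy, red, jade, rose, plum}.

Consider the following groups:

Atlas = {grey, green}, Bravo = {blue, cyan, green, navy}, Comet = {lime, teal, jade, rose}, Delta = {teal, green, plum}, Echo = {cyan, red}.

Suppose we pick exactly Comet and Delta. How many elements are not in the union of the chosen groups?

5

Union of Comet, Delta = {lime, teal, green, jade, rose, plum}.
Not covered: grey, blue, cyan, navy, red — 5 elements.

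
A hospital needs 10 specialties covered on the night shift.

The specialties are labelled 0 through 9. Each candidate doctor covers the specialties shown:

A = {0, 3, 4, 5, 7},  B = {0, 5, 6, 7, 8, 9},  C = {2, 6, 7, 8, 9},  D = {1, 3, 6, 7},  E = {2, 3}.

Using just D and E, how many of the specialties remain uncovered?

5

Union of D, E = {1, 2, 3, 6, 7}.
Not covered: 0, 4, 5, 8, 9 — 5 specialties.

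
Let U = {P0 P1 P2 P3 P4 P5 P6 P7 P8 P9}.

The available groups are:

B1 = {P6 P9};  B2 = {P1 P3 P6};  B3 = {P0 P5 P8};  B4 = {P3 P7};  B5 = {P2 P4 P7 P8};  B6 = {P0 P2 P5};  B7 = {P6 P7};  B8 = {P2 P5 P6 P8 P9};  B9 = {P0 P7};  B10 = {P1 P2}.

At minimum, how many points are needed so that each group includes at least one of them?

4

H = {P1, P5, P6, P7} meets every group (each contains at least one member of H), and |H| = 4.
The groups B1, B3, B4, B10 are pairwise disjoint, so any hitting set needs a separate point for each — at least 4. Hence 4 is optimal.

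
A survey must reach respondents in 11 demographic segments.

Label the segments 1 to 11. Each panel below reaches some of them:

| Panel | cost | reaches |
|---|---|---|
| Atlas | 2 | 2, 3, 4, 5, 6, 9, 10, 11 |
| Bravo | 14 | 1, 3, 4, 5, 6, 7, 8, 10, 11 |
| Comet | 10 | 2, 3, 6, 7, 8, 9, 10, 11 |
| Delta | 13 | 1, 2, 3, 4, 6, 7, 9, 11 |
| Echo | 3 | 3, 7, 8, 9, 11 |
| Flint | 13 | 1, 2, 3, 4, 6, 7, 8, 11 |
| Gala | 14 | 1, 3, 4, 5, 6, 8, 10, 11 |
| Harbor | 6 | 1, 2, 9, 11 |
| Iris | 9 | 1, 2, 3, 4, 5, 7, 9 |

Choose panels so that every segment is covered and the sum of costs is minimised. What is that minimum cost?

Atlas, Echo, Harbor together cover every segment (Atlas ∪ Echo ∪ Harbor = {1, 2, 3, 4, 5, 6, 7, 8, 9, 10, 11}); total cost 2 + 3 + 6 = 11.
No covering selection has total cost below 11.

11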